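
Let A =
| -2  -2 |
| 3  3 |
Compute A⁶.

A² = A (a projection; rank 1, trace 1), so A⁶ = A.

[[-2, -2], [3, 3]]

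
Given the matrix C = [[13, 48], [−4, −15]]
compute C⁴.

tr C = −2 and det C = −3, so the characteristic polynomial is λ² − (−2)λ + (−3) with roots 1 and −3.
Eigenvectors give P = [[4, −3], [−1, 1]] with P⁻¹ = [[1, 3], [1, 4]], and C = P·diag(1, −3)·P⁻¹.
Then C⁴ = P·diag(1, 81)·P⁻¹ = [[4, −243], [−1, 81]] · [[1, 3], [1, 4]] = [[−239, −960], [80, 321]].

[[−239, −960], [80, 321]]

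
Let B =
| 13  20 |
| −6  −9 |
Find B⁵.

tr B = 4 and det B = 3, so the characteristic polynomial is λ² − (4)λ + (3) with roots 3 and 1.
Eigenvectors give P = [[−2, −5], [1, 3]] with P⁻¹ = [[−3, −5], [1, 2]], and B = P·diag(3, 1)·P⁻¹.
Then B⁵ = P·diag(243, 1)·P⁻¹ = [[−486, −5], [243, 3]] · [[−3, −5], [1, 2]] = [[1453, 2420], [−726, −1209]].

[[1453, 2420], [−726, −1209]]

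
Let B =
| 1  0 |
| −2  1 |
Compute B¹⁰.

B = I + N where N = [[0, 0], [−2, 0]] is strictly lower-triangular, so N² = 0.
(I + N)¹⁰ = I + 10·N = [[1, 0], [−20, 1]].

[[1, 0], [−20, 1]]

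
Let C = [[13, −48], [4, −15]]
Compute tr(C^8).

6562

tr C = −2 and det C = −3, so the characteristic polynomial is λ² − (−2)λ + (−3) with roots 1 and −3.
Eigenvectors give P = [[4, 3], [1, 1]] with P⁻¹ = [[1, −3], [−1, 4]], and C = P·diag(1, −3)·P⁻¹.
Then C^8 = P·diag(1, 6561)·P⁻¹ = [[4, 19683], [1, 6561]] · [[1, −3], [−1, 4]] = [[−19679, 78720], [−6560, 26241]].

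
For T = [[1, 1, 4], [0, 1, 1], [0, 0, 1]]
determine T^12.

[[1, 12, 114], [0, 1, 12], [0, 0, 1]]

T = I + N where N = [[0, 1, 4], [0, 0, 1], [0, 0, 0]] is strictly upper-triangular, so N^3 = 0.
(I + N)^12 = I + 12·N + 66·N^2 = [[1, 12, 114], [0, 1, 12], [0, 0, 1]].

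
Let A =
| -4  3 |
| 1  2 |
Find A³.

[[-82, 45], [15, 8]]

A² = [[19, -6], [-2, 7]]
A³ = [[-82, 45], [15, 8]]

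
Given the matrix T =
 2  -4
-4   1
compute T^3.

T^2 = [[20, -12], [-12, 17]]
T^3 = [[88, -92], [-92, 65]]

[[88, -92], [-92, 65]]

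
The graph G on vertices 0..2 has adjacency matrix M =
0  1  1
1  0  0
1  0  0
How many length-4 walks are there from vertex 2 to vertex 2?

The number of length-4 walks from vertex 2 to vertex 2 is entry (2,2) of M⁴, where M is the adjacency matrix.
M² = [[2, 0, 0], [0, 1, 1], [0, 1, 1]]
M³ = [[0, 2, 2], [2, 0, 0], [2, 0, 0]]
M⁴ = [[4, 0, 0], [0, 2, 2], [0, 2, 2]]

2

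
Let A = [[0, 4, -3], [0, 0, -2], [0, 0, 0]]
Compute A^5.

A is strictly triangular, hence nilpotent: A^3 = 0, so A^5 = 0.

[[0, 0, 0], [0, 0, 0], [0, 0, 0]]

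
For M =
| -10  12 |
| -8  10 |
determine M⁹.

[[-2560, 3072], [-2048, 2560]]

tr M = 0 and det M = -4, so the characteristic polynomial is λ² − (0)λ + (-4) with roots 2 and -2.
Eigenvectors give P = [[1, 3], [1, 2]] with P⁻¹ = [[-2, 3], [1, -1]], and M = P·diag(2, -2)·P⁻¹.
Then M⁹ = P·diag(512, -512)·P⁻¹ = [[512, -1536], [512, -1024]] · [[-2, 3], [1, -1]] = [[-2560, 3072], [-2048, 2560]].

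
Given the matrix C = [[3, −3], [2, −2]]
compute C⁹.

[[3, −3], [2, −2]]

C² = C (a projection; rank 1, trace 1), so C⁹ = C.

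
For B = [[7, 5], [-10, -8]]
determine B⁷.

[[2443, 2315], [-4630, -4502]]

tr B = -1 and det B = -6, so the characteristic polynomial is λ² − (-1)λ + (-6) with roots 2 and -3.
Eigenvectors give P = [[-1, -1], [1, 2]] with P⁻¹ = [[-2, -1], [1, 1]], and B = P·diag(2, -3)·P⁻¹.
Then B⁷ = P·diag(128, -2187)·P⁻¹ = [[-128, 2187], [128, -4374]] · [[-2, -1], [1, 1]] = [[2443, 2315], [-4630, -4502]].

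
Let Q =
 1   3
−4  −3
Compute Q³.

[[13, −15], [20, 33]]

Q² = [[−11, −6], [8, −3]]
Q³ = [[13, −15], [20, 33]]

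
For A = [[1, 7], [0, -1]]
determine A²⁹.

A² = I (check: tr A = 0 and det A = -1), so A²⁹ = A since 29 is odd.

[[1, 7], [0, -1]]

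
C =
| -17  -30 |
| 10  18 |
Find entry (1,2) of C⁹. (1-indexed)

tr C = 1 and det C = -6, so the characteristic polynomial is λ² − (1)λ + (-6) with roots -2 and 3.
Eigenvectors give P = [[-2, -3], [1, 2]] with P⁻¹ = [[-2, -3], [1, 2]], and C = P·diag(-2, 3)·P⁻¹.
Then C⁹ = P·diag(-512, 19683)·P⁻¹ = [[1024, -59049], [-512, 39366]] · [[-2, -3], [1, 2]] = [[-61097, -121170], [40390, 80268]].

-121170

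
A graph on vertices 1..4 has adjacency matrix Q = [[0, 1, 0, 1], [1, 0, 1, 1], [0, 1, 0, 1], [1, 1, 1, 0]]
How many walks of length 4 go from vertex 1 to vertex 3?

10

The number of length-4 walks from vertex 1 to vertex 3 is entry (1,3) of Q⁴, where Q is the adjacency matrix.
Q² = [[2, 1, 2, 1], [1, 3, 1, 2], [2, 1, 2, 1], [1, 2, 1, 3]]
Q³ = [[2, 5, 2, 5], [5, 4, 5, 5], [2, 5, 2, 5], [5, 5, 5, 4]]
Q⁴ = [[10, 9, 10, 9], [9, 15, 9, 14], [10, 9, 10, 9], [9, 14, 9, 15]]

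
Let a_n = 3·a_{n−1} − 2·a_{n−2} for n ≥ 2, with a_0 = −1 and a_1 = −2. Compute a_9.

−512

With companion matrix M = [[3, −2], [1, 0]], [a_n, a_{n−1}]ᵀ = M·[a_{n−1}, a_{n−2}]ᵀ, so [a_9, a_8]ᵀ = M⁸·[a_1, a_0]ᵀ.
M⁸ = [[511, −510], [255, −254]], giving [a_9, a_8]ᵀ = [[−512], [−256]].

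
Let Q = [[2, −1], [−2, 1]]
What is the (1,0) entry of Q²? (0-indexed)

−6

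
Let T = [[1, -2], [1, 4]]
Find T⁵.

[[-179, -422], [211, 454]]

tr T = 5 and det T = 6, so the characteristic polynomial is λ² − (5)λ + (6) with roots 2 and 3.
Eigenvectors give P = [[-2, 1], [1, -1]] with P⁻¹ = [[-1, -1], [-1, -2]], and T = P·diag(2, 3)·P⁻¹.
Then T⁵ = P·diag(32, 243)·P⁻¹ = [[-64, 243], [32, -243]] · [[-1, -1], [-1, -2]] = [[-179, -422], [211, 454]].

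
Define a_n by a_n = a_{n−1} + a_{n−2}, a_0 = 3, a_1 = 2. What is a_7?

50

With companion matrix T = [[1, 1], [1, 0]], [a_n, a_{n−1}]ᵀ = T·[a_{n−1}, a_{n−2}]ᵀ, so [a_7, a_6]ᵀ = T⁶·[a_1, a_0]ᵀ.
T⁶ = [[13, 8], [8, 5]], giving [a_7, a_6]ᵀ = [[50], [31]].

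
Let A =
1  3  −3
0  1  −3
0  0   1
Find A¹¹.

A = I + N where N = [[0, 3, −3], [0, 0, −3], [0, 0, 0]] is strictly upper-triangular, so N³ = 0.
(I + N)¹¹ = I + 11·N + 55·N² = [[1, 33, −528], [0, 1, −33], [0, 0, 1]].

[[1, 33, −528], [0, 1, −33], [0, 0, 1]]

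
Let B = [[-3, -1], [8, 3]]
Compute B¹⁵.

B² = I (check: tr B = 0 and det B = -1), so B¹⁵ = B since 15 is odd.

[[-3, -1], [8, 3]]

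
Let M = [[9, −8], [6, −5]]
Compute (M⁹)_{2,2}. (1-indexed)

−59045

tr M = 4 and det M = 3, so the characteristic polynomial is λ² − (4)λ + (3) with roots 3 and 1.
Eigenvectors give P = [[4, 1], [3, 1]] with P⁻¹ = [[1, −1], [−3, 4]], and M = P·diag(3, 1)·P⁻¹.
Then M⁹ = P·diag(19683, 1)·P⁻¹ = [[78732, 1], [59049, 1]] · [[1, −1], [−3, 4]] = [[78729, −78728], [59046, −59045]].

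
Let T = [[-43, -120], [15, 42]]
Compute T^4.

tr T = -1 and det T = -6, so the characteristic polynomial is λ² − (-1)λ + (-6) with roots -3 and 2.
Eigenvectors give P = [[3, -8], [-1, 3]] with P⁻¹ = [[3, 8], [1, 3]], and T = P·diag(-3, 2)·P⁻¹.
Then T^4 = P·diag(81, 16)·P⁻¹ = [[243, -128], [-81, 48]] · [[3, 8], [1, 3]] = [[601, 1560], [-195, -504]].

[[601, 1560], [-195, -504]]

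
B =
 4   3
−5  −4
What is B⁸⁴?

B² = I (check: tr B = 0 and det B = −1), so B⁸⁴ = I since 84 is even.

[[1, 0], [0, 1]]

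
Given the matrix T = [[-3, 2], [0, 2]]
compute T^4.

T^2 = [[9, -2], [0, 4]]
T^3 = [[-27, 14], [0, 8]]
T^4 = [[81, -26], [0, 16]]

[[81, -26], [0, 16]]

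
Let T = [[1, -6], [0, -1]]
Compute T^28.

[[1, 0], [0, 1]]

T² = I (check: tr T = 0 and det T = -1), so T^28 = I since 28 is even.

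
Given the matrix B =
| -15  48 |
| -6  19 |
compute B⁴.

[[-639, 1920], [-240, 721]]

tr B = 4 and det B = 3, so the characteristic polynomial is λ² − (4)λ + (3) with roots 1 and 3.
Eigenvectors give P = [[3, -8], [1, -3]] with P⁻¹ = [[3, -8], [1, -3]], and B = P·diag(1, 3)·P⁻¹.
Then B⁴ = P·diag(1, 81)·P⁻¹ = [[3, -648], [1, -243]] · [[3, -8], [1, -3]] = [[-639, 1920], [-240, 721]].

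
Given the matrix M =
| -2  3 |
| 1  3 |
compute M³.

M² = [[7, 3], [1, 12]]
M³ = [[-11, 30], [10, 39]]

[[-11, 30], [10, 39]]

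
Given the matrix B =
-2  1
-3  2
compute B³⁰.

[[1, 0], [0, 1]]

B² = I (check: tr B = 0 and det B = -1), so B³⁰ = I since 30 is even.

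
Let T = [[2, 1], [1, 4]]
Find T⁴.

T² = [[5, 6], [6, 17]]
T³ = [[16, 29], [29, 74]]
T⁴ = [[61, 132], [132, 325]]

[[61, 132], [132, 325]]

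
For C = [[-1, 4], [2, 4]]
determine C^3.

[[15, 84], [42, 120]]

C^2 = [[9, 12], [6, 24]]
C^3 = [[15, 84], [42, 120]]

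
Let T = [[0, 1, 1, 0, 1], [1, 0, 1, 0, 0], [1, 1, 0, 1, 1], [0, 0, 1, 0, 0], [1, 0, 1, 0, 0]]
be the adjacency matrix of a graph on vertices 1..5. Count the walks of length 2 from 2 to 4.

The number of length-2 walks from vertex 2 to vertex 4 is entry (2,4) of T^2, where T is the adjacency matrix.
T^2 = [[3, 1, 2, 1, 1], [1, 2, 1, 1, 2], [2, 1, 4, 0, 1], [1, 1, 0, 1, 1], [1, 2, 1, 1, 2]]

1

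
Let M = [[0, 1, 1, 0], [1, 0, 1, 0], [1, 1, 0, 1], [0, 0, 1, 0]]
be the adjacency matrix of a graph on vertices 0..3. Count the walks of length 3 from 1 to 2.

4

The number of length-3 walks from vertex 1 to vertex 2 is entry (1,2) of M^3, where M is the adjacency matrix.
M^2 = [[2, 1, 1, 1], [1, 2, 1, 1], [1, 1, 3, 0], [1, 1, 0, 1]]
M^3 = [[2, 3, 4, 1], [3, 2, 4, 1], [4, 4, 2, 3], [1, 1, 3, 0]]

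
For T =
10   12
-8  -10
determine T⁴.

tr T = 0 and det T = -4, so the characteristic polynomial is λ² − (0)λ + (-4) with roots 2 and -2.
Eigenvectors give P = [[3, -1], [-2, 1]] with P⁻¹ = [[1, 1], [2, 3]], and T = P·diag(2, -2)·P⁻¹.
Then T⁴ = P·diag(16, 16)·P⁻¹ = [[48, -16], [-32, 16]] · [[1, 1], [2, 3]] = [[16, 0], [0, 16]].

[[16, 0], [0, 16]]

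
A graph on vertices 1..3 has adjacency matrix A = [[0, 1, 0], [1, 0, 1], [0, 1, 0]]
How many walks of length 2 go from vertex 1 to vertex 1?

1

The number of length-2 walks from vertex 1 to vertex 1 is entry (1,1) of A², where A is the adjacency matrix.
A² = [[1, 0, 1], [0, 2, 0], [1, 0, 1]]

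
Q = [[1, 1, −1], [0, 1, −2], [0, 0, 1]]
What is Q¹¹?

Q = I + N where N = [[0, 1, −1], [0, 0, −2], [0, 0, 0]] is strictly upper-triangular, so N³ = 0.
(I + N)¹¹ = I + 11·N + 55·N² = [[1, 11, −121], [0, 1, −22], [0, 0, 1]].

[[1, 11, −121], [0, 1, −22], [0, 0, 1]]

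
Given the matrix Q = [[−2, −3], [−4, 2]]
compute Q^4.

Q^2 = [[16, 0], [0, 16]]
Q^3 = [[−32, −48], [−64, 32]]
Q^4 = [[256, 0], [0, 256]]

[[256, 0], [0, 256]]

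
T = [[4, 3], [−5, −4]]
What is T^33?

T² = I (check: tr T = 0 and det T = −1), so T^33 = T since 33 is odd.

[[4, 3], [−5, −4]]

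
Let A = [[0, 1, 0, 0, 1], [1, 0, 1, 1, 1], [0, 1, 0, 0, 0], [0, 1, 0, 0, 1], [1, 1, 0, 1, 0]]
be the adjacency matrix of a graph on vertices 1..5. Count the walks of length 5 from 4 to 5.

The number of length-5 walks from vertex 4 to vertex 5 is entry (4,5) of A^5, where A is the adjacency matrix.
A^2 = [[2, 1, 1, 2, 1], [1, 4, 0, 1, 2], [1, 0, 1, 1, 1], [2, 1, 1, 2, 1], [1, 2, 1, 1, 3]]
A^3 = [[2, 6, 1, 2, 5], [6, 4, 4, 6, 6], [1, 4, 0, 1, 2], [2, 6, 1, 2, 5], [5, 6, 2, 5, 4]]
A^4 = [[11, 10, 6, 11, 10], [10, 22, 4, 10, 16], [6, 4, 4, 6, 6], [11, 10, 6, 11, 10], [10, 16, 6, 10, 16]]
A^5 = [[20, 38, 10, 20, 32], [38, 40, 22, 38, 42], [10, 22, 4, 10, 16], [20, 38, 10, 20, 32], [32, 42, 16, 32, 36]]

32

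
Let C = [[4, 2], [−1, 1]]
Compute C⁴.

tr C = 5 and det C = 6, so the characteristic polynomial is λ² − (5)λ + (6) with roots 3 and 2.
Eigenvectors give P = [[2, 1], [−1, −1]] with P⁻¹ = [[1, 1], [−1, −2]], and C = P·diag(3, 2)·P⁻¹.
Then C⁴ = P·diag(81, 16)·P⁻¹ = [[162, 16], [−81, −16]] · [[1, 1], [−1, −2]] = [[146, 130], [−65, −49]].

[[146, 130], [−65, −49]]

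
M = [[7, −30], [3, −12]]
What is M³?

[[163, −570], [57, −198]]

tr M = −5 and det M = 6, so the characteristic polynomial is λ² − (−5)λ + (6) with roots −2 and −3.
Eigenvectors give P = [[10, −3], [3, −1]] with P⁻¹ = [[1, −3], [3, −10]], and M = P·diag(−2, −3)·P⁻¹.
Then M³ = P·diag(−8, −27)·P⁻¹ = [[−80, 81], [−24, 27]] · [[1, −3], [3, −10]] = [[163, −570], [57, −198]].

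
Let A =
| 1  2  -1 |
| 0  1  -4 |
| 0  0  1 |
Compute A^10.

[[1, 20, -370], [0, 1, -40], [0, 0, 1]]

A = I + N where N = [[0, 2, -1], [0, 0, -4], [0, 0, 0]] is strictly upper-triangular, so N^3 = 0.
(I + N)^10 = I + 10·N + 45·N^2 = [[1, 20, -370], [0, 1, -40], [0, 0, 1]].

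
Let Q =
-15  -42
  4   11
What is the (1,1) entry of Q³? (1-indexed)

-183

tr Q = -4 and det Q = 3, so the characteristic polynomial is λ² − (-4)λ + (3) with roots -3 and -1.
Eigenvectors give P = [[7, 3], [-2, -1]] with P⁻¹ = [[1, 3], [-2, -7]], and Q = P·diag(-3, -1)·P⁻¹.
Then Q³ = P·diag(-27, -1)·P⁻¹ = [[-189, -3], [54, 1]] · [[1, 3], [-2, -7]] = [[-183, -546], [52, 155]].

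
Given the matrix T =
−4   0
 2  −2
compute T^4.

T^2 = [[16, 0], [−12, 4]]
T^3 = [[−64, 0], [56, −8]]
T^4 = [[256, 0], [−240, 16]]

[[256, 0], [−240, 16]]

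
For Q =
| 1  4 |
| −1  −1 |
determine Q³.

Q² = [[−3, 0], [0, −3]]
Q³ = [[−3, −12], [3, 3]]

[[−3, −12], [3, 3]]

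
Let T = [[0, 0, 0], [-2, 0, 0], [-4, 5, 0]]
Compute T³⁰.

T is strictly triangular, hence nilpotent: T³ = 0, so T³⁰ = 0.

[[0, 0, 0], [0, 0, 0], [0, 0, 0]]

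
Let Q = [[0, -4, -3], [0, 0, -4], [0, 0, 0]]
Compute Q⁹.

Q is strictly triangular, hence nilpotent: Q³ = 0, so Q⁹ = 0.

[[0, 0, 0], [0, 0, 0], [0, 0, 0]]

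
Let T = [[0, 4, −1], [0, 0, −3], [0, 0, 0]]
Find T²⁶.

T is strictly triangular, hence nilpotent: T³ = 0, so T²⁶ = 0.

[[0, 0, 0], [0, 0, 0], [0, 0, 0]]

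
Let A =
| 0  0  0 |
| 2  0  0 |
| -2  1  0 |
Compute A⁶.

[[0, 0, 0], [0, 0, 0], [0, 0, 0]]

A is strictly triangular, hence nilpotent: A³ = 0, so A⁶ = 0.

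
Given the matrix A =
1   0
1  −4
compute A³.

[[1, 0], [13, −64]]

A² = [[1, 0], [−3, 16]]
A³ = [[1, 0], [13, −64]]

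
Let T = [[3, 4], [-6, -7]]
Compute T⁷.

tr T = -4 and det T = 3, so the characteristic polynomial is λ² − (-4)λ + (3) with roots -1 and -3.
Eigenvectors give P = [[1, -2], [-1, 3]] with P⁻¹ = [[3, 2], [1, 1]], and T = P·diag(-1, -3)·P⁻¹.
Then T⁷ = P·diag(-1, -2187)·P⁻¹ = [[-1, 4374], [1, -6561]] · [[3, 2], [1, 1]] = [[4371, 4372], [-6558, -6559]].

[[4371, 4372], [-6558, -6559]]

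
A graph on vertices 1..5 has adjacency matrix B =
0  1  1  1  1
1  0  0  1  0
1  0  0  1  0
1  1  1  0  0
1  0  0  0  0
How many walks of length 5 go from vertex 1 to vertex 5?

The number of length-5 walks from vertex 1 to vertex 5 is entry (1,5) of B^5, where B is the adjacency matrix.
B^2 = [[4, 1, 1, 2, 0], [1, 2, 2, 1, 1], [1, 2, 2, 1, 1], [2, 1, 1, 3, 1], [0, 1, 1, 1, 1]]
B^3 = [[4, 6, 6, 6, 4], [6, 2, 2, 5, 1], [6, 2, 2, 5, 1], [6, 5, 5, 4, 2], [4, 1, 1, 2, 0]]
B^4 = [[22, 10, 10, 16, 4], [10, 11, 11, 10, 6], [10, 11, 11, 10, 6], [16, 10, 10, 16, 6], [4, 6, 6, 6, 4]]
B^5 = [[40, 38, 38, 42, 22], [38, 20, 20, 32, 10], [38, 20, 20, 32, 10], [42, 32, 32, 36, 16], [22, 10, 10, 16, 4]]

22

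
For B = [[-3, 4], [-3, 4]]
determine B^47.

B² = B (a projection; rank 1, trace 1), so B^47 = B.

[[-3, 4], [-3, 4]]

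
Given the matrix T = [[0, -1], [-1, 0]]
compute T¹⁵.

T² = I (check: tr T = 0 and det T = -1), so T¹⁵ = T since 15 is odd.

[[0, -1], [-1, 0]]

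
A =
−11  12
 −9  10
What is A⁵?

tr A = −1 and det A = −2, so the characteristic polynomial is λ² − (−1)λ + (−2) with roots −2 and 1.
Eigenvectors give P = [[4, 1], [3, 1]] with P⁻¹ = [[1, −1], [−3, 4]], and A = P·diag(−2, 1)·P⁻¹.
Then A⁵ = P·diag(−32, 1)·P⁻¹ = [[−128, 1], [−96, 1]] · [[1, −1], [−3, 4]] = [[−131, 132], [−99, 100]].

[[−131, 132], [−99, 100]]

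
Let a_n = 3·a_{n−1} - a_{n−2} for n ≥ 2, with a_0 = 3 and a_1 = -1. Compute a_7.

-809

With companion matrix A = [[3, -1], [1, 0]], [a_n, a_{n−1}]ᵀ = A·[a_{n−1}, a_{n−2}]ᵀ, so [a_7, a_6]ᵀ = A^6·[a_1, a_0]ᵀ.
A^6 = [[377, -144], [144, -55]], giving [a_7, a_6]ᵀ = [[-809], [-309]].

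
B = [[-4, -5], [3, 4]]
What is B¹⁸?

B² = I (check: tr B = 0 and det B = -1), so B¹⁸ = I since 18 is even.

[[1, 0], [0, 1]]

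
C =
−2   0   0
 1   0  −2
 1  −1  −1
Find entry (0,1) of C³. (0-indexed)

C² = [[4, 0, 0], [−4, 2, 2], [−4, 1, 3]]
C³ = [[−8, 0, 0], [12, −2, −6], [12, −3, −5]]

0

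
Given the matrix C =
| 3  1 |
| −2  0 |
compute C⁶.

[[127, 63], [−126, −62]]

tr C = 3 and det C = 2, so the characteristic polynomial is λ² − (3)λ + (2) with roots 1 and 2.
Eigenvectors give P = [[−1, 1], [2, −1]] with P⁻¹ = [[1, 1], [2, 1]], and C = P·diag(1, 2)·P⁻¹.
Then C⁶ = P·diag(1, 64)·P⁻¹ = [[−1, 64], [2, −64]] · [[1, 1], [2, 1]] = [[127, 63], [−126, −62]].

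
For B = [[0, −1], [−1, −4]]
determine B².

[[1, 4], [4, 17]]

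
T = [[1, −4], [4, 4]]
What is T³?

T² = [[−15, −20], [20, 0]]
T³ = [[−95, −20], [20, −80]]

[[−95, −20], [20, −80]]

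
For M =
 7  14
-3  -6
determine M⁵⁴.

[[7, 14], [-3, -6]]

M² = M (a projection; rank 1, trace 1), so M⁵⁴ = M.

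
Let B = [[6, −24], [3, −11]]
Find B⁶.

[[−5256, 15960], [−1995, 6049]]

tr B = −5 and det B = 6, so the characteristic polynomial is λ² − (−5)λ + (6) with roots −3 and −2.
Eigenvectors give P = [[−8, 3], [−3, 1]] with P⁻¹ = [[1, −3], [3, −8]], and B = P·diag(−3, −2)·P⁻¹.
Then B⁶ = P·diag(729, 64)·P⁻¹ = [[−5832, 192], [−2187, 64]] · [[1, −3], [3, −8]] = [[−5256, 15960], [−1995, 6049]].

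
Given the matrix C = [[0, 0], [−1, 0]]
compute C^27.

C is strictly triangular, hence nilpotent: C^2 = 0, so C^27 = 0.

[[0, 0], [0, 0]]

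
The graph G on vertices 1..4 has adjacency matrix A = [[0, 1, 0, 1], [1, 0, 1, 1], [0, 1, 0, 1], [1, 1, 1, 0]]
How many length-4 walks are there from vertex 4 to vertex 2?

14

The number of length-4 walks from vertex 4 to vertex 2 is entry (4,2) of A^4, where A is the adjacency matrix.
A^2 = [[2, 1, 2, 1], [1, 3, 1, 2], [2, 1, 2, 1], [1, 2, 1, 3]]
A^3 = [[2, 5, 2, 5], [5, 4, 5, 5], [2, 5, 2, 5], [5, 5, 5, 4]]
A^4 = [[10, 9, 10, 9], [9, 15, 9, 14], [10, 9, 10, 9], [9, 14, 9, 15]]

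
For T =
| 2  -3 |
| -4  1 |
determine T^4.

T^2 = [[16, -9], [-12, 13]]
T^3 = [[68, -57], [-76, 49]]
T^4 = [[364, -261], [-348, 277]]

[[364, -261], [-348, 277]]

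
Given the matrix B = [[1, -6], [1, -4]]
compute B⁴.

tr B = -3 and det B = 2, so the characteristic polynomial is λ² − (-3)λ + (2) with roots -2 and -1.
Eigenvectors give P = [[-2, 3], [-1, 1]] with P⁻¹ = [[1, -3], [1, -2]], and B = P·diag(-2, -1)·P⁻¹.
Then B⁴ = P·diag(16, 1)·P⁻¹ = [[-32, 3], [-16, 1]] · [[1, -3], [1, -2]] = [[-29, 90], [-15, 46]].

[[-29, 90], [-15, 46]]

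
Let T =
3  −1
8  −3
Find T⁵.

T² = I (check: tr T = 0 and det T = −1), so T⁵ = T since 5 is odd.

[[3, −1], [8, −3]]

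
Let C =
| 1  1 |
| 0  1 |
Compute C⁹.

C = I + N where N = [[0, 1], [0, 0]] is strictly upper-triangular, so N² = 0.
(I + N)⁹ = I + 9·N = [[1, 9], [0, 1]].

[[1, 9], [0, 1]]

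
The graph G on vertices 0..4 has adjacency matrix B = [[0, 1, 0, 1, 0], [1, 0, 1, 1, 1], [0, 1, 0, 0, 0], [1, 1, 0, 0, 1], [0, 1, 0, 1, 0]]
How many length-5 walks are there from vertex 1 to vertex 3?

The number of length-5 walks from vertex 1 to vertex 3 is entry (1,3) of B⁵, where B is the adjacency matrix.
B² = [[2, 1, 1, 1, 2], [1, 4, 0, 2, 1], [1, 0, 1, 1, 1], [1, 2, 1, 3, 1], [2, 1, 1, 1, 2]]
B³ = [[2, 6, 1, 5, 2], [6, 4, 4, 6, 6], [1, 4, 0, 2, 1], [5, 6, 2, 4, 5], [2, 6, 1, 5, 2]]
B⁴ = [[11, 10, 6, 10, 11], [10, 22, 4, 16, 10], [6, 4, 4, 6, 6], [10, 16, 6, 16, 10], [11, 10, 6, 10, 11]]
B⁵ = [[20, 38, 10, 32, 20], [38, 40, 22, 42, 38], [10, 22, 4, 16, 10], [32, 42, 16, 36, 32], [20, 38, 10, 32, 20]]

42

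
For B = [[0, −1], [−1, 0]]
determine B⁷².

[[1, 0], [0, 1]]

B² = I (check: tr B = 0 and det B = −1), so B⁷² = I since 72 is even.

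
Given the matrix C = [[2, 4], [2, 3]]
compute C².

[[12, 20], [10, 17]]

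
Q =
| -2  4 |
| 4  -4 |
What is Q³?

Q² = [[20, -24], [-24, 32]]
Q³ = [[-136, 176], [176, -224]]

[[-136, 176], [176, -224]]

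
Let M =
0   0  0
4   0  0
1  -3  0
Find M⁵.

[[0, 0, 0], [0, 0, 0], [0, 0, 0]]

M is strictly triangular, hence nilpotent: M³ = 0, so M⁵ = 0.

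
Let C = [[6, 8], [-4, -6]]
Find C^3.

tr C = 0 and det C = -4, so the characteristic polynomial is λ² − (0)λ + (-4) with roots 2 and -2.
Eigenvectors give P = [[-2, 1], [1, -1]] with P⁻¹ = [[-1, -1], [-1, -2]], and C = P·diag(2, -2)·P⁻¹.
Then C^3 = P·diag(8, -8)·P⁻¹ = [[-16, -8], [8, 8]] · [[-1, -1], [-1, -2]] = [[24, 32], [-16, -24]].

[[24, 32], [-16, -24]]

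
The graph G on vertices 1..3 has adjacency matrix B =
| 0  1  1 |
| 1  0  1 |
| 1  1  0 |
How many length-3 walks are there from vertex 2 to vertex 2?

2

The number of length-3 walks from vertex 2 to vertex 2 is entry (2,2) of B^3, where B is the adjacency matrix.
B^2 = [[2, 1, 1], [1, 2, 1], [1, 1, 2]]
B^3 = [[2, 3, 3], [3, 2, 3], [3, 3, 2]]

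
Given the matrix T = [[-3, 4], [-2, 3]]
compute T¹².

T² = I (check: tr T = 0 and det T = -1), so T¹² = I since 12 is even.

[[1, 0], [0, 1]]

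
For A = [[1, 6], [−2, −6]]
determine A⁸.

tr A = −5 and det A = 6, so the characteristic polynomial is λ² − (−5)λ + (6) with roots −2 and −3.
Eigenvectors give P = [[−2, −3], [1, 2]] with P⁻¹ = [[−2, −3], [1, 2]], and A = P·diag(−2, −3)·P⁻¹.
Then A⁸ = P·diag(256, 6561)·P⁻¹ = [[−512, −19683], [256, 13122]] · [[−2, −3], [1, 2]] = [[−18659, −37830], [12610, 25476]].

[[−18659, −37830], [12610, 25476]]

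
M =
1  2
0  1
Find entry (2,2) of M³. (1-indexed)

1

M = I + N where N = [[0, 2], [0, 0]] is strictly upper-triangular, so N² = 0.
(I + N)³ = I + 3·N = [[1, 6], [0, 1]].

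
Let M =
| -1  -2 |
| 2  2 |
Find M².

[[-3, -2], [2, 0]]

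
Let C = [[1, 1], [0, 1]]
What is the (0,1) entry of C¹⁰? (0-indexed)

10

C = I + N where N = [[0, 1], [0, 0]] is strictly upper-triangular, so N² = 0.
(I + N)¹⁰ = I + 10·N = [[1, 10], [0, 1]].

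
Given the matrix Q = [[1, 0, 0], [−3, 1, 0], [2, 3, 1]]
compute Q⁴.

[[1, 0, 0], [−12, 1, 0], [−46, 12, 1]]

Q = I + N where N = [[0, 0, 0], [−3, 0, 0], [2, 3, 0]] is strictly lower-triangular, so N³ = 0.
(I + N)⁴ = I + 4·N + 6·N² = [[1, 0, 0], [−12, 1, 0], [−46, 12, 1]].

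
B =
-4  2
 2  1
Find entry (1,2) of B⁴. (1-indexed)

B² = [[20, -6], [-6, 5]]
B³ = [[-92, 34], [34, -7]]
B⁴ = [[436, -150], [-150, 61]]

-150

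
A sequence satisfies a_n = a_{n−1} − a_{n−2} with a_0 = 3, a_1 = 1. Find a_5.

With companion matrix T = [[1, −1], [1, 0]], [a_n, a_{n−1}]ᵀ = T·[a_{n−1}, a_{n−2}]ᵀ, so [a_5, a_4]ᵀ = T⁴·[a_1, a_0]ᵀ.
T⁴ = [[−1, 1], [−1, 0]], giving [a_5, a_4]ᵀ = [[2], [−1]].

2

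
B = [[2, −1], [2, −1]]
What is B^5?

B² = B (a projection; rank 1, trace 1), so B^5 = B.

[[2, −1], [2, −1]]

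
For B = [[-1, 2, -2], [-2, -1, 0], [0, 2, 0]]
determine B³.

[[19, 6, 6], [2, 19, -8], [8, -6, 8]]

B² = [[-3, -8, 2], [4, -3, 4], [-4, -2, 0]]
B³ = [[19, 6, 6], [2, 19, -8], [8, -6, 8]]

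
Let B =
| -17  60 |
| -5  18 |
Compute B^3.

tr B = 1 and det B = -6, so the characteristic polynomial is λ² − (1)λ + (-6) with roots 3 and -2.
Eigenvectors give P = [[-3, -4], [-1, -1]] with P⁻¹ = [[1, -4], [-1, 3]], and B = P·diag(3, -2)·P⁻¹.
Then B^3 = P·diag(27, -8)·P⁻¹ = [[-81, 32], [-27, 8]] · [[1, -4], [-1, 3]] = [[-113, 420], [-35, 132]].

[[-113, 420], [-35, 132]]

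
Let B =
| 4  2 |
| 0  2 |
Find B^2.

[[16, 12], [0, 4]]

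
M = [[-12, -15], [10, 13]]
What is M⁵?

tr M = 1 and det M = -6, so the characteristic polynomial is λ² − (1)λ + (-6) with roots 3 and -2.
Eigenvectors give P = [[-1, 3], [1, -2]] with P⁻¹ = [[2, 3], [1, 1]], and M = P·diag(3, -2)·P⁻¹.
Then M⁵ = P·diag(243, -32)·P⁻¹ = [[-243, -96], [243, 64]] · [[2, 3], [1, 1]] = [[-582, -825], [550, 793]].

[[-582, -825], [550, 793]]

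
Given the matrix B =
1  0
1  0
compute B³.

B² = B (a projection; rank 1, trace 1), so B³ = B.

[[1, 0], [1, 0]]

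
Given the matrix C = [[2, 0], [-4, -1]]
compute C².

[[4, 0], [-4, 1]]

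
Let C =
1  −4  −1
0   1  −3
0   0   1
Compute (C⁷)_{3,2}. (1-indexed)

C = I + N where N = [[0, −4, −1], [0, 0, −3], [0, 0, 0]] is strictly upper-triangular, so N³ = 0.
(I + N)⁷ = I + 7·N + 21·N² = [[1, −28, 245], [0, 1, −21], [0, 0, 1]].

0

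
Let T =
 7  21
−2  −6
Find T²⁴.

[[7, 21], [−2, −6]]

T² = T (a projection; rank 1, trace 1), so T²⁴ = T.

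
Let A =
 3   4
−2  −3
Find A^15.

A² = I (check: tr A = 0 and det A = −1), so A^15 = A since 15 is odd.

[[3, 4], [−2, −3]]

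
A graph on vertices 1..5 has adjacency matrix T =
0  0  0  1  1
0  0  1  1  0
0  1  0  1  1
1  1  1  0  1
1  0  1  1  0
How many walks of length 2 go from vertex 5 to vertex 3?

1

The number of length-2 walks from vertex 5 to vertex 3 is entry (5,3) of T², where T is the adjacency matrix.
T² = [[2, 1, 2, 1, 1], [1, 2, 1, 1, 2], [2, 1, 3, 2, 1], [1, 1, 2, 4, 2], [1, 2, 1, 2, 3]]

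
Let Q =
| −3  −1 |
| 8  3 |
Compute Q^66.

[[1, 0], [0, 1]]

Q² = I (check: tr Q = 0 and det Q = −1), so Q^66 = I since 66 is even.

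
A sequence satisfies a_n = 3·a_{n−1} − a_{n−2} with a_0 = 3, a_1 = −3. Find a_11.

With companion matrix Q = [[3, −1], [1, 0]], [a_n, a_{n−1}]ᵀ = Q·[a_{n−1}, a_{n−2}]ᵀ, so [a_11, a_10]ᵀ = Q^10·[a_1, a_0]ᵀ.
Q^10 = [[17711, −6765], [6765, −2584]], giving [a_11, a_10]ᵀ = [[−73428], [−28047]].

−73428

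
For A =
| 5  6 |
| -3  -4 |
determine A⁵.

[[65, 66], [-33, -34]]

tr A = 1 and det A = -2, so the characteristic polynomial is λ² − (1)λ + (-2) with roots 2 and -1.
Eigenvectors give P = [[-2, -1], [1, 1]] with P⁻¹ = [[-1, -1], [1, 2]], and A = P·diag(2, -1)·P⁻¹.
Then A⁵ = P·diag(32, -1)·P⁻¹ = [[-64, 1], [32, -1]] · [[-1, -1], [1, 2]] = [[65, 66], [-33, -34]].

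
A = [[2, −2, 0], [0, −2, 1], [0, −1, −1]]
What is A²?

[[4, 0, −2], [0, 3, −3], [0, 3, 0]]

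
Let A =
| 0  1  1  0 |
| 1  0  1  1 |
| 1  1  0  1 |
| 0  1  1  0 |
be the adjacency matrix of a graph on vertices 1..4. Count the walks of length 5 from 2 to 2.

32

The number of length-5 walks from vertex 2 to vertex 2 is entry (2,2) of A⁵, where A is the adjacency matrix.
A² = [[2, 1, 1, 2], [1, 3, 2, 1], [1, 2, 3, 1], [2, 1, 1, 2]]
A³ = [[2, 5, 5, 2], [5, 4, 5, 5], [5, 5, 4, 5], [2, 5, 5, 2]]
A⁴ = [[10, 9, 9, 10], [9, 15, 14, 9], [9, 14, 15, 9], [10, 9, 9, 10]]
A⁵ = [[18, 29, 29, 18], [29, 32, 33, 29], [29, 33, 32, 29], [18, 29, 29, 18]]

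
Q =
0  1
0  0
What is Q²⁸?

Q is strictly triangular, hence nilpotent: Q² = 0, so Q²⁸ = 0.

[[0, 0], [0, 0]]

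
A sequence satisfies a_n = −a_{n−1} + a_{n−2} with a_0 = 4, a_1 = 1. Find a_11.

−131

With companion matrix M = [[−1, 1], [1, 0]], [a_n, a_{n−1}]ᵀ = M·[a_{n−1}, a_{n−2}]ᵀ, so [a_11, a_10]ᵀ = M¹⁰·[a_1, a_0]ᵀ.
M¹⁰ = [[89, −55], [−55, 34]], giving [a_11, a_10]ᵀ = [[−131], [81]].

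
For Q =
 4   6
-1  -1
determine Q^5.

[[94, 186], [-31, -61]]

tr Q = 3 and det Q = 2, so the characteristic polynomial is λ² − (3)λ + (2) with roots 1 and 2.
Eigenvectors give P = [[-2, -3], [1, 1]] with P⁻¹ = [[1, 3], [-1, -2]], and Q = P·diag(1, 2)·P⁻¹.
Then Q^5 = P·diag(1, 32)·P⁻¹ = [[-2, -96], [1, 32]] · [[1, 3], [-1, -2]] = [[94, 186], [-31, -61]].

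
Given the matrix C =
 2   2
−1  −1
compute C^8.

[[2, 2], [−1, −1]]

C² = C (a projection; rank 1, trace 1), so C^8 = C.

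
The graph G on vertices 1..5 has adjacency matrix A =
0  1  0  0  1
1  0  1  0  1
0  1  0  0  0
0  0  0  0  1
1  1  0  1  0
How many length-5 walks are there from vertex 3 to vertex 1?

The number of length-5 walks from vertex 3 to vertex 1 is entry (3,1) of A^5, where A is the adjacency matrix.
A^2 = [[2, 1, 1, 1, 1], [1, 3, 0, 1, 1], [1, 0, 1, 0, 1], [1, 1, 0, 1, 0], [1, 1, 1, 0, 3]]
A^3 = [[2, 4, 1, 1, 4], [4, 2, 3, 1, 5], [1, 3, 0, 1, 1], [1, 1, 1, 0, 3], [4, 5, 1, 3, 2]]
A^4 = [[8, 7, 4, 4, 7], [7, 12, 2, 5, 7], [4, 2, 3, 1, 5], [4, 5, 1, 3, 2], [7, 7, 5, 2, 12]]
A^5 = [[14, 19, 7, 7, 19], [19, 16, 12, 7, 24], [7, 12, 2, 5, 7], [7, 7, 5, 2, 12], [19, 24, 7, 12, 16]]

7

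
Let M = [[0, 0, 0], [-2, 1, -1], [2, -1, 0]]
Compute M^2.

[[0, 0, 0], [-4, 2, -1], [2, -1, 1]]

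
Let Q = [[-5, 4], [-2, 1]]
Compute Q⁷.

tr Q = -4 and det Q = 3, so the characteristic polynomial is λ² − (-4)λ + (3) with roots -1 and -3.
Eigenvectors give P = [[-1, 2], [-1, 1]] with P⁻¹ = [[1, -2], [1, -1]], and Q = P·diag(-1, -3)·P⁻¹.
Then Q⁷ = P·diag(-1, -2187)·P⁻¹ = [[1, -4374], [1, -2187]] · [[1, -2], [1, -1]] = [[-4373, 4372], [-2186, 2185]].

[[-4373, 4372], [-2186, 2185]]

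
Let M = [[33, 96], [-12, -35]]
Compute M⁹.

[[157473, 472416], [-59052, -177155]]

tr M = -2 and det M = -3, so the characteristic polynomial is λ² − (-2)λ + (-3) with roots -3 and 1.
Eigenvectors give P = [[8, -3], [-3, 1]] with P⁻¹ = [[-1, -3], [-3, -8]], and M = P·diag(-3, 1)·P⁻¹.
Then M⁹ = P·diag(-19683, 1)·P⁻¹ = [[-157464, -3], [59049, 1]] · [[-1, -3], [-3, -8]] = [[157473, 472416], [-59052, -177155]].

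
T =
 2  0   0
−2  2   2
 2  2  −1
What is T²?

[[4, 0, 0], [−4, 8, 2], [−2, 2, 5]]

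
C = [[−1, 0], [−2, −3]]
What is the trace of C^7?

tr C = −4 and det C = 3, so the characteristic polynomial is λ² − (−4)λ + (3) with roots −3 and −1.
Eigenvectors give P = [[0, 1], [1, −1]] with P⁻¹ = [[1, 1], [1, 0]], and C = P·diag(−3, −1)·P⁻¹.
Then C^7 = P·diag(−2187, −1)·P⁻¹ = [[0, −1], [−2187, 1]] · [[1, 1], [1, 0]] = [[−1, 0], [−2186, −2187]].

−2188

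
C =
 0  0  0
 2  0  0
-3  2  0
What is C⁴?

[[0, 0, 0], [0, 0, 0], [0, 0, 0]]

C is strictly triangular, hence nilpotent: C³ = 0, so C⁴ = 0.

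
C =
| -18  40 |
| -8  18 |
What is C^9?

tr C = 0 and det C = -4, so the characteristic polynomial is λ² − (0)λ + (-4) with roots -2 and 2.
Eigenvectors give P = [[5, 2], [2, 1]] with P⁻¹ = [[1, -2], [-2, 5]], and C = P·diag(-2, 2)·P⁻¹.
Then C^9 = P·diag(-512, 512)·P⁻¹ = [[-2560, 1024], [-1024, 512]] · [[1, -2], [-2, 5]] = [[-4608, 10240], [-2048, 4608]].

[[-4608, 10240], [-2048, 4608]]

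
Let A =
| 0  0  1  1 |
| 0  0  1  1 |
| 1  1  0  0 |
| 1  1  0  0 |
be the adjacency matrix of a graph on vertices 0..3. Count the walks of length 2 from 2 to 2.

The number of length-2 walks from vertex 2 to vertex 2 is entry (2,2) of A^2, where A is the adjacency matrix.
A^2 = [[2, 2, 0, 0], [2, 2, 0, 0], [0, 0, 2, 2], [0, 0, 2, 2]]

2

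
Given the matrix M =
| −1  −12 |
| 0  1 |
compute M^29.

[[−1, −12], [0, 1]]

M² = I (check: tr M = 0 and det M = −1), so M^29 = M since 29 is odd.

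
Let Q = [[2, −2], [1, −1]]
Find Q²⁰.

[[2, −2], [1, −1]]

Q² = Q (a projection; rank 1, trace 1), so Q²⁰ = Q.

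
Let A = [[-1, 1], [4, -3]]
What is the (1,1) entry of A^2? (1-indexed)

5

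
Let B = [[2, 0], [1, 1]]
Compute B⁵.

tr B = 3 and det B = 2, so the characteristic polynomial is λ² − (3)λ + (2) with roots 1 and 2.
Eigenvectors give P = [[0, -1], [-1, -1]] with P⁻¹ = [[1, -1], [-1, 0]], and B = P·diag(1, 2)·P⁻¹.
Then B⁵ = P·diag(1, 32)·P⁻¹ = [[0, -32], [-1, -32]] · [[1, -1], [-1, 0]] = [[32, 0], [31, 1]].

[[32, 0], [31, 1]]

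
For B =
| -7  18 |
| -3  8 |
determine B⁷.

[[-259, 774], [-129, 386]]

tr B = 1 and det B = -2, so the characteristic polynomial is λ² − (1)λ + (-2) with roots -1 and 2.
Eigenvectors give P = [[3, -2], [1, -1]] with P⁻¹ = [[1, -2], [1, -3]], and B = P·diag(-1, 2)·P⁻¹.
Then B⁷ = P·diag(-1, 128)·P⁻¹ = [[-3, -256], [-1, -128]] · [[1, -2], [1, -3]] = [[-259, 774], [-129, 386]].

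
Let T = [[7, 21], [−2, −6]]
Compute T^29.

[[7, 21], [−2, −6]]

T² = T (a projection; rank 1, trace 1), so T^29 = T.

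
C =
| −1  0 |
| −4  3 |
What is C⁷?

tr C = 2 and det C = −3, so the characteristic polynomial is λ² − (2)λ + (−3) with roots −1 and 3.
Eigenvectors give P = [[1, 0], [1, −1]] with P⁻¹ = [[1, 0], [1, −1]], and C = P·diag(−1, 3)·P⁻¹.
Then C⁷ = P·diag(−1, 2187)·P⁻¹ = [[−1, 0], [−1, −2187]] · [[1, 0], [1, −1]] = [[−1, 0], [−2188, 2187]].

[[−1, 0], [−2188, 2187]]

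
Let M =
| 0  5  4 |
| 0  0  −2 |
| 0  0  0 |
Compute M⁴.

M is strictly triangular, hence nilpotent: M³ = 0, so M⁴ = 0.

[[0, 0, 0], [0, 0, 0], [0, 0, 0]]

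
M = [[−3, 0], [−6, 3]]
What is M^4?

tr M = 0 and det M = −9, so the characteristic polynomial is λ² − (0)λ + (−9) with roots 3 and −3.
Eigenvectors give P = [[0, 1], [−1, 1]] with P⁻¹ = [[1, −1], [1, 0]], and M = P·diag(3, −3)·P⁻¹.
Then M^4 = P·diag(81, 81)·P⁻¹ = [[0, 81], [−81, 81]] · [[1, −1], [1, 0]] = [[81, 0], [0, 81]].

[[81, 0], [0, 81]]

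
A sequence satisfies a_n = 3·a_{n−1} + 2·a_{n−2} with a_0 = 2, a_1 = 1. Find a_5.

295

With companion matrix T = [[3, 2], [1, 0]], [a_n, a_{n−1}]ᵀ = T·[a_{n−1}, a_{n−2}]ᵀ, so [a_5, a_4]ᵀ = T⁴·[a_1, a_0]ᵀ.
T⁴ = [[139, 78], [39, 22]], giving [a_5, a_4]ᵀ = [[295], [83]].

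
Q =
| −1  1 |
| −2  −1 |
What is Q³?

[[5, 1], [−2, 5]]

Q² = [[−1, −2], [4, −1]]
Q³ = [[5, 1], [−2, 5]]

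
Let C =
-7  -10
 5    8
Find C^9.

[[-20707, -40390], [20195, 39878]]

tr C = 1 and det C = -6, so the characteristic polynomial is λ² − (1)λ + (-6) with roots -2 and 3.
Eigenvectors give P = [[-2, -1], [1, 1]] with P⁻¹ = [[-1, -1], [1, 2]], and C = P·diag(-2, 3)·P⁻¹.
Then C^9 = P·diag(-512, 19683)·P⁻¹ = [[1024, -19683], [-512, 19683]] · [[-1, -1], [1, 2]] = [[-20707, -40390], [20195, 39878]].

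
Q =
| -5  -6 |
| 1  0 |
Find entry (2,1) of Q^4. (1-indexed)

-65

tr Q = -5 and det Q = 6, so the characteristic polynomial is λ² − (-5)λ + (6) with roots -2 and -3.
Eigenvectors give P = [[-2, 3], [1, -1]] with P⁻¹ = [[1, 3], [1, 2]], and Q = P·diag(-2, -3)·P⁻¹.
Then Q^4 = P·diag(16, 81)·P⁻¹ = [[-32, 243], [16, -81]] · [[1, 3], [1, 2]] = [[211, 390], [-65, -114]].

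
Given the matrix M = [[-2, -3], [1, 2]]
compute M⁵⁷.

[[-2, -3], [1, 2]]

M² = I (check: tr M = 0 and det M = -1), so M⁵⁷ = M since 57 is odd.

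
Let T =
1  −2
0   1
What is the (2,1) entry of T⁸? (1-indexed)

T = I + N where N = [[0, −2], [0, 0]] is strictly upper-triangular, so N² = 0.
(I + N)⁸ = I + 8·N = [[1, −16], [0, 1]].

0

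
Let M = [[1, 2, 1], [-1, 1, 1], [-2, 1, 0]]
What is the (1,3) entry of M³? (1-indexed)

2

M² = [[-3, 5, 3], [-4, 0, 0], [-3, -3, -1]]
M³ = [[-14, 2, 2], [-4, -8, -4], [2, -10, -6]]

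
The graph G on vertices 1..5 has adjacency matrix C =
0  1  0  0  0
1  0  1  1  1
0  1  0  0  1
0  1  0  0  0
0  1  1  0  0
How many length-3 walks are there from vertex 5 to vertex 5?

The number of length-3 walks from vertex 5 to vertex 5 is entry (5,5) of C³, where C is the adjacency matrix.
C² = [[1, 0, 1, 1, 1], [0, 4, 1, 0, 1], [1, 1, 2, 1, 1], [1, 0, 1, 1, 1], [1, 1, 1, 1, 2]]
C³ = [[0, 4, 1, 0, 1], [4, 2, 5, 4, 5], [1, 5, 2, 1, 3], [0, 4, 1, 0, 1], [1, 5, 3, 1, 2]]

2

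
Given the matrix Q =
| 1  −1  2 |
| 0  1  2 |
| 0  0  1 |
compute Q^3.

[[1, −3, 0], [0, 1, 6], [0, 0, 1]]

Q = I + N where N = [[0, −1, 2], [0, 0, 2], [0, 0, 0]] is strictly upper-triangular, so N^3 = 0.
(I + N)^3 = I + 3·N + 3·N^2 = [[1, −3, 0], [0, 1, 6], [0, 0, 1]].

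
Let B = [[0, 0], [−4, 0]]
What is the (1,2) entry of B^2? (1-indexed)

0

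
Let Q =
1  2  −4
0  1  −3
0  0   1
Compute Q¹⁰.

[[1, 20, −310], [0, 1, −30], [0, 0, 1]]

Q = I + N where N = [[0, 2, −4], [0, 0, −3], [0, 0, 0]] is strictly upper-triangular, so N³ = 0.
(I + N)¹⁰ = I + 10·N + 45·N² = [[1, 20, −310], [0, 1, −30], [0, 0, 1]].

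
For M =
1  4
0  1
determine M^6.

[[1, 24], [0, 1]]

M = I + N where N = [[0, 4], [0, 0]] is strictly upper-triangular, so N^2 = 0.
(I + N)^6 = I + 6·N = [[1, 24], [0, 1]].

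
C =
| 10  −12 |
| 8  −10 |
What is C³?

tr C = 0 and det C = −4, so the characteristic polynomial is λ² − (0)λ + (−4) with roots −2 and 2.
Eigenvectors give P = [[1, 3], [1, 2]] with P⁻¹ = [[−2, 3], [1, −1]], and C = P·diag(−2, 2)·P⁻¹.
Then C³ = P·diag(−8, 8)·P⁻¹ = [[−8, 24], [−8, 16]] · [[−2, 3], [1, −1]] = [[40, −48], [32, −40]].

[[40, −48], [32, −40]]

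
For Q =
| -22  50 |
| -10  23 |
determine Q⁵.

[[-1132, 2750], [-550, 1343]]

tr Q = 1 and det Q = -6, so the characteristic polynomial is λ² − (1)λ + (-6) with roots -2 and 3.
Eigenvectors give P = [[5, 2], [2, 1]] with P⁻¹ = [[1, -2], [-2, 5]], and Q = P·diag(-2, 3)·P⁻¹.
Then Q⁵ = P·diag(-32, 243)·P⁻¹ = [[-160, 486], [-64, 243]] · [[1, -2], [-2, 5]] = [[-1132, 2750], [-550, 1343]].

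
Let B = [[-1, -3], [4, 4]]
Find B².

[[-11, -9], [12, 4]]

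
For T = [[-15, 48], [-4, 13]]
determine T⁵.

[[-975, 2928], [-244, 733]]

tr T = -2 and det T = -3, so the characteristic polynomial is λ² − (-2)λ + (-3) with roots 1 and -3.
Eigenvectors give P = [[3, -4], [1, -1]] with P⁻¹ = [[-1, 4], [-1, 3]], and T = P·diag(1, -3)·P⁻¹.
Then T⁵ = P·diag(1, -243)·P⁻¹ = [[3, 972], [1, 243]] · [[-1, 4], [-1, 3]] = [[-975, 2928], [-244, 733]].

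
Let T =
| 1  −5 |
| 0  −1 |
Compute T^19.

[[1, −5], [0, −1]]

T² = I (check: tr T = 0 and det T = −1), so T^19 = T since 19 is odd.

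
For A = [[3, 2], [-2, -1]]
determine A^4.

A^2 = [[5, 4], [-4, -3]]
A^3 = [[7, 6], [-6, -5]]
A^4 = [[9, 8], [-8, -7]]

[[9, 8], [-8, -7]]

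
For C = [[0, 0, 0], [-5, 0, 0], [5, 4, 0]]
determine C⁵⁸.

[[0, 0, 0], [0, 0, 0], [0, 0, 0]]

C is strictly triangular, hence nilpotent: C³ = 0, so C⁵⁸ = 0.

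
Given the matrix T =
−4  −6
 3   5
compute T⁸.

[[−254, −510], [255, 511]]

tr T = 1 and det T = −2, so the characteristic polynomial is λ² − (1)λ + (−2) with roots 2 and −1.
Eigenvectors give P = [[1, −2], [−1, 1]] with P⁻¹ = [[−1, −2], [−1, −1]], and T = P·diag(2, −1)·P⁻¹.
Then T⁸ = P·diag(256, 1)·P⁻¹ = [[256, −2], [−256, 1]] · [[−1, −2], [−1, −1]] = [[−254, −510], [255, 511]].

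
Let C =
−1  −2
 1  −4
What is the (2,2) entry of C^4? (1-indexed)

tr C = −5 and det C = 6, so the characteristic polynomial is λ² − (−5)λ + (6) with roots −3 and −2.
Eigenvectors give P = [[−1, 2], [−1, 1]] with P⁻¹ = [[1, −2], [1, −1]], and C = P·diag(−3, −2)·P⁻¹.
Then C^4 = P·diag(81, 16)·P⁻¹ = [[−81, 32], [−81, 16]] · [[1, −2], [1, −1]] = [[−49, 130], [−65, 146]].

146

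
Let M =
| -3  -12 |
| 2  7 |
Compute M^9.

[[-39363, -118092], [19682, 59047]]

tr M = 4 and det M = 3, so the characteristic polynomial is λ² − (4)λ + (3) with roots 1 and 3.
Eigenvectors give P = [[3, -2], [-1, 1]] with P⁻¹ = [[1, 2], [1, 3]], and M = P·diag(1, 3)·P⁻¹.
Then M^9 = P·diag(1, 19683)·P⁻¹ = [[3, -39366], [-1, 19683]] · [[1, 2], [1, 3]] = [[-39363, -118092], [19682, 59047]].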